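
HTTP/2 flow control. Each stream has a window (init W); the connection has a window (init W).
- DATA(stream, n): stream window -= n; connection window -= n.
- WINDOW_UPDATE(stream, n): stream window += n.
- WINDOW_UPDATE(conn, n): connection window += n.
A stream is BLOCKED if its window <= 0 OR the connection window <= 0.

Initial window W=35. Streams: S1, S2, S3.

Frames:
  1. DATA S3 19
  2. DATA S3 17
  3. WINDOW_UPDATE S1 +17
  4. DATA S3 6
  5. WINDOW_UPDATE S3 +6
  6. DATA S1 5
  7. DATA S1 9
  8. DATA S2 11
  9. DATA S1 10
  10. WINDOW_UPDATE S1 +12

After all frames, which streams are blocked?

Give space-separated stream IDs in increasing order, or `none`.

Op 1: conn=16 S1=35 S2=35 S3=16 blocked=[]
Op 2: conn=-1 S1=35 S2=35 S3=-1 blocked=[1, 2, 3]
Op 3: conn=-1 S1=52 S2=35 S3=-1 blocked=[1, 2, 3]
Op 4: conn=-7 S1=52 S2=35 S3=-7 blocked=[1, 2, 3]
Op 5: conn=-7 S1=52 S2=35 S3=-1 blocked=[1, 2, 3]
Op 6: conn=-12 S1=47 S2=35 S3=-1 blocked=[1, 2, 3]
Op 7: conn=-21 S1=38 S2=35 S3=-1 blocked=[1, 2, 3]
Op 8: conn=-32 S1=38 S2=24 S3=-1 blocked=[1, 2, 3]
Op 9: conn=-42 S1=28 S2=24 S3=-1 blocked=[1, 2, 3]
Op 10: conn=-42 S1=40 S2=24 S3=-1 blocked=[1, 2, 3]

Answer: S1 S2 S3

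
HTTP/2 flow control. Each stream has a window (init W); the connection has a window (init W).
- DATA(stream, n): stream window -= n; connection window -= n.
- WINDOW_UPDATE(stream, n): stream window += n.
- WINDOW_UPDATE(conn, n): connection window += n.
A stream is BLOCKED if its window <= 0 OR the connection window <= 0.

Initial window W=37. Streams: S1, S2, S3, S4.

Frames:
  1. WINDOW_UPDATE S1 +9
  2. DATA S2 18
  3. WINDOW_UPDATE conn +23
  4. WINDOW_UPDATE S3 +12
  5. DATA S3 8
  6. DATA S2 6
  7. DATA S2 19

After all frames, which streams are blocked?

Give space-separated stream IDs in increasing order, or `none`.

Op 1: conn=37 S1=46 S2=37 S3=37 S4=37 blocked=[]
Op 2: conn=19 S1=46 S2=19 S3=37 S4=37 blocked=[]
Op 3: conn=42 S1=46 S2=19 S3=37 S4=37 blocked=[]
Op 4: conn=42 S1=46 S2=19 S3=49 S4=37 blocked=[]
Op 5: conn=34 S1=46 S2=19 S3=41 S4=37 blocked=[]
Op 6: conn=28 S1=46 S2=13 S3=41 S4=37 blocked=[]
Op 7: conn=9 S1=46 S2=-6 S3=41 S4=37 blocked=[2]

Answer: S2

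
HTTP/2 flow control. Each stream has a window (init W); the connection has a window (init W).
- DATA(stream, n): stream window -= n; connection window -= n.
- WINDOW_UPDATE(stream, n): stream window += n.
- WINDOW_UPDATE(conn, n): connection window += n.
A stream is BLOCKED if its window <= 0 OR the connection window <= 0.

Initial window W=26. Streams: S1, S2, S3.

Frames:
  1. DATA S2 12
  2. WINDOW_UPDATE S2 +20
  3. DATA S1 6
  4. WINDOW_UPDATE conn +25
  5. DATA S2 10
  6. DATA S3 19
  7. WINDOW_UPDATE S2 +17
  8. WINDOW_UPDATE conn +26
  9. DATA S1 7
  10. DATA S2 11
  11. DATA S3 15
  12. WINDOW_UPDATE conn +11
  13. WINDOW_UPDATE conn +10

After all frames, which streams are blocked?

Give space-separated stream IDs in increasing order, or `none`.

Op 1: conn=14 S1=26 S2=14 S3=26 blocked=[]
Op 2: conn=14 S1=26 S2=34 S3=26 blocked=[]
Op 3: conn=8 S1=20 S2=34 S3=26 blocked=[]
Op 4: conn=33 S1=20 S2=34 S3=26 blocked=[]
Op 5: conn=23 S1=20 S2=24 S3=26 blocked=[]
Op 6: conn=4 S1=20 S2=24 S3=7 blocked=[]
Op 7: conn=4 S1=20 S2=41 S3=7 blocked=[]
Op 8: conn=30 S1=20 S2=41 S3=7 blocked=[]
Op 9: conn=23 S1=13 S2=41 S3=7 blocked=[]
Op 10: conn=12 S1=13 S2=30 S3=7 blocked=[]
Op 11: conn=-3 S1=13 S2=30 S3=-8 blocked=[1, 2, 3]
Op 12: conn=8 S1=13 S2=30 S3=-8 blocked=[3]
Op 13: conn=18 S1=13 S2=30 S3=-8 blocked=[3]

Answer: S3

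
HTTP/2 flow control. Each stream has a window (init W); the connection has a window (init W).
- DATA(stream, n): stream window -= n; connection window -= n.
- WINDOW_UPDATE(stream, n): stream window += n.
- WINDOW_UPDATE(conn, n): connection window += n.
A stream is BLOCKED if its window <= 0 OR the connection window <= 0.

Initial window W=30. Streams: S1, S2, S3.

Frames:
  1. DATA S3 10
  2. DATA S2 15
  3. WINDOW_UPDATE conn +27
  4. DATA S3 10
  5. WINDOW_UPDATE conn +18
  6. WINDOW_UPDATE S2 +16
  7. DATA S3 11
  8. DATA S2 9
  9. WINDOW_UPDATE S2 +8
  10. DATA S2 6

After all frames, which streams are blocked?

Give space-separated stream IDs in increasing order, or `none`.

Answer: S3

Derivation:
Op 1: conn=20 S1=30 S2=30 S3=20 blocked=[]
Op 2: conn=5 S1=30 S2=15 S3=20 blocked=[]
Op 3: conn=32 S1=30 S2=15 S3=20 blocked=[]
Op 4: conn=22 S1=30 S2=15 S3=10 blocked=[]
Op 5: conn=40 S1=30 S2=15 S3=10 blocked=[]
Op 6: conn=40 S1=30 S2=31 S3=10 blocked=[]
Op 7: conn=29 S1=30 S2=31 S3=-1 blocked=[3]
Op 8: conn=20 S1=30 S2=22 S3=-1 blocked=[3]
Op 9: conn=20 S1=30 S2=30 S3=-1 blocked=[3]
Op 10: conn=14 S1=30 S2=24 S3=-1 blocked=[3]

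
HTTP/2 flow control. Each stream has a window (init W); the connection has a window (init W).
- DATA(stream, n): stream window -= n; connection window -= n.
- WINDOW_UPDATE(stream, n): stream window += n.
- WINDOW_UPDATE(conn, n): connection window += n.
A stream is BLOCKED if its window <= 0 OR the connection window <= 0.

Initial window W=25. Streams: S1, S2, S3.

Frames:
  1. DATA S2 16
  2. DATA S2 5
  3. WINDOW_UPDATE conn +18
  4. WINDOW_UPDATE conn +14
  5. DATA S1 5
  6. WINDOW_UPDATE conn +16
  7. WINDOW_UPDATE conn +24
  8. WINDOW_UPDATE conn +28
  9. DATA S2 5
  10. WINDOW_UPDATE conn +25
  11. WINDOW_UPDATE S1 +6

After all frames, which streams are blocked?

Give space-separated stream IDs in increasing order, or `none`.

Answer: S2

Derivation:
Op 1: conn=9 S1=25 S2=9 S3=25 blocked=[]
Op 2: conn=4 S1=25 S2=4 S3=25 blocked=[]
Op 3: conn=22 S1=25 S2=4 S3=25 blocked=[]
Op 4: conn=36 S1=25 S2=4 S3=25 blocked=[]
Op 5: conn=31 S1=20 S2=4 S3=25 blocked=[]
Op 6: conn=47 S1=20 S2=4 S3=25 blocked=[]
Op 7: conn=71 S1=20 S2=4 S3=25 blocked=[]
Op 8: conn=99 S1=20 S2=4 S3=25 blocked=[]
Op 9: conn=94 S1=20 S2=-1 S3=25 blocked=[2]
Op 10: conn=119 S1=20 S2=-1 S3=25 blocked=[2]
Op 11: conn=119 S1=26 S2=-1 S3=25 blocked=[2]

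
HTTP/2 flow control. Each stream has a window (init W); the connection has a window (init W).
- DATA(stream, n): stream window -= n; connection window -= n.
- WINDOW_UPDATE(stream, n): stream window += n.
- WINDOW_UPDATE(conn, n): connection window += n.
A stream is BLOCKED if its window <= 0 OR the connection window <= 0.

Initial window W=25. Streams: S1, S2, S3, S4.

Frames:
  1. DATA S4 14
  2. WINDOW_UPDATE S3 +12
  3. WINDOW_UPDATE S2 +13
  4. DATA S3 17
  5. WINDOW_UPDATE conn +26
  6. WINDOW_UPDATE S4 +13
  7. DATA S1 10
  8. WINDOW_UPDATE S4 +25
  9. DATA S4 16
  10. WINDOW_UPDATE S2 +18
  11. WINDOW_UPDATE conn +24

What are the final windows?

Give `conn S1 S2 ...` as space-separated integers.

Op 1: conn=11 S1=25 S2=25 S3=25 S4=11 blocked=[]
Op 2: conn=11 S1=25 S2=25 S3=37 S4=11 blocked=[]
Op 3: conn=11 S1=25 S2=38 S3=37 S4=11 blocked=[]
Op 4: conn=-6 S1=25 S2=38 S3=20 S4=11 blocked=[1, 2, 3, 4]
Op 5: conn=20 S1=25 S2=38 S3=20 S4=11 blocked=[]
Op 6: conn=20 S1=25 S2=38 S3=20 S4=24 blocked=[]
Op 7: conn=10 S1=15 S2=38 S3=20 S4=24 blocked=[]
Op 8: conn=10 S1=15 S2=38 S3=20 S4=49 blocked=[]
Op 9: conn=-6 S1=15 S2=38 S3=20 S4=33 blocked=[1, 2, 3, 4]
Op 10: conn=-6 S1=15 S2=56 S3=20 S4=33 blocked=[1, 2, 3, 4]
Op 11: conn=18 S1=15 S2=56 S3=20 S4=33 blocked=[]

Answer: 18 15 56 20 33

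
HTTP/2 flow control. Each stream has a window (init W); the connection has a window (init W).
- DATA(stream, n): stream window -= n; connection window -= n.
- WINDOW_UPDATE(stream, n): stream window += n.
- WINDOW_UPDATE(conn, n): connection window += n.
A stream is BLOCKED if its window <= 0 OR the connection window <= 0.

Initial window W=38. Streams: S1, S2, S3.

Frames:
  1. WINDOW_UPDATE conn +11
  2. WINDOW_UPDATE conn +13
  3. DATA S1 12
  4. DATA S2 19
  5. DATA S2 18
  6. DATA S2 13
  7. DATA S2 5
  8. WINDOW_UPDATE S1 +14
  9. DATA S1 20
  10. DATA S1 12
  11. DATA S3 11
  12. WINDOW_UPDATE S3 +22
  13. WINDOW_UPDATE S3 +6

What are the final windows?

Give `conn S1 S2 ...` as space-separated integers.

Answer: -48 8 -17 55

Derivation:
Op 1: conn=49 S1=38 S2=38 S3=38 blocked=[]
Op 2: conn=62 S1=38 S2=38 S3=38 blocked=[]
Op 3: conn=50 S1=26 S2=38 S3=38 blocked=[]
Op 4: conn=31 S1=26 S2=19 S3=38 blocked=[]
Op 5: conn=13 S1=26 S2=1 S3=38 blocked=[]
Op 6: conn=0 S1=26 S2=-12 S3=38 blocked=[1, 2, 3]
Op 7: conn=-5 S1=26 S2=-17 S3=38 blocked=[1, 2, 3]
Op 8: conn=-5 S1=40 S2=-17 S3=38 blocked=[1, 2, 3]
Op 9: conn=-25 S1=20 S2=-17 S3=38 blocked=[1, 2, 3]
Op 10: conn=-37 S1=8 S2=-17 S3=38 blocked=[1, 2, 3]
Op 11: conn=-48 S1=8 S2=-17 S3=27 blocked=[1, 2, 3]
Op 12: conn=-48 S1=8 S2=-17 S3=49 blocked=[1, 2, 3]
Op 13: conn=-48 S1=8 S2=-17 S3=55 blocked=[1, 2, 3]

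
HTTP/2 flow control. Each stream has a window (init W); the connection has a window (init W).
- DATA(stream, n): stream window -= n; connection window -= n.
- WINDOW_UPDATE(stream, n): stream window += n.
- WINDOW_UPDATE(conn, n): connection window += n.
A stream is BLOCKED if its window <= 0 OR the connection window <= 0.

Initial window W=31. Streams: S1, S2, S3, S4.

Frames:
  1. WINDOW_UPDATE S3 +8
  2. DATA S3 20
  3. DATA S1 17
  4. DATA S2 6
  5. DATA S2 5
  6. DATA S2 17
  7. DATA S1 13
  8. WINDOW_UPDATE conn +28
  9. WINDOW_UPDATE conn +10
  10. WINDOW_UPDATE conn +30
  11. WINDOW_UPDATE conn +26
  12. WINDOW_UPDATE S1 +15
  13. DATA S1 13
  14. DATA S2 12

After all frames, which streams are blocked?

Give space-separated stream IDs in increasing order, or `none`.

Op 1: conn=31 S1=31 S2=31 S3=39 S4=31 blocked=[]
Op 2: conn=11 S1=31 S2=31 S3=19 S4=31 blocked=[]
Op 3: conn=-6 S1=14 S2=31 S3=19 S4=31 blocked=[1, 2, 3, 4]
Op 4: conn=-12 S1=14 S2=25 S3=19 S4=31 blocked=[1, 2, 3, 4]
Op 5: conn=-17 S1=14 S2=20 S3=19 S4=31 blocked=[1, 2, 3, 4]
Op 6: conn=-34 S1=14 S2=3 S3=19 S4=31 blocked=[1, 2, 3, 4]
Op 7: conn=-47 S1=1 S2=3 S3=19 S4=31 blocked=[1, 2, 3, 4]
Op 8: conn=-19 S1=1 S2=3 S3=19 S4=31 blocked=[1, 2, 3, 4]
Op 9: conn=-9 S1=1 S2=3 S3=19 S4=31 blocked=[1, 2, 3, 4]
Op 10: conn=21 S1=1 S2=3 S3=19 S4=31 blocked=[]
Op 11: conn=47 S1=1 S2=3 S3=19 S4=31 blocked=[]
Op 12: conn=47 S1=16 S2=3 S3=19 S4=31 blocked=[]
Op 13: conn=34 S1=3 S2=3 S3=19 S4=31 blocked=[]
Op 14: conn=22 S1=3 S2=-9 S3=19 S4=31 blocked=[2]

Answer: S2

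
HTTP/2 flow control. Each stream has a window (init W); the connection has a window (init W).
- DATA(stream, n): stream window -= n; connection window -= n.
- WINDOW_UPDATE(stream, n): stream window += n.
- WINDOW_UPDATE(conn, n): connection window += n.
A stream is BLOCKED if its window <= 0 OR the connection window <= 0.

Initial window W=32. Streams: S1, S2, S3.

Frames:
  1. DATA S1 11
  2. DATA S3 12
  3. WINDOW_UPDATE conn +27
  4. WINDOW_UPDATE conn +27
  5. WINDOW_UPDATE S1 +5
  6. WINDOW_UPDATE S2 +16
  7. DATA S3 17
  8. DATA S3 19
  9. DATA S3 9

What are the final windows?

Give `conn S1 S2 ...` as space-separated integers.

Op 1: conn=21 S1=21 S2=32 S3=32 blocked=[]
Op 2: conn=9 S1=21 S2=32 S3=20 blocked=[]
Op 3: conn=36 S1=21 S2=32 S3=20 blocked=[]
Op 4: conn=63 S1=21 S2=32 S3=20 blocked=[]
Op 5: conn=63 S1=26 S2=32 S3=20 blocked=[]
Op 6: conn=63 S1=26 S2=48 S3=20 blocked=[]
Op 7: conn=46 S1=26 S2=48 S3=3 blocked=[]
Op 8: conn=27 S1=26 S2=48 S3=-16 blocked=[3]
Op 9: conn=18 S1=26 S2=48 S3=-25 blocked=[3]

Answer: 18 26 48 -25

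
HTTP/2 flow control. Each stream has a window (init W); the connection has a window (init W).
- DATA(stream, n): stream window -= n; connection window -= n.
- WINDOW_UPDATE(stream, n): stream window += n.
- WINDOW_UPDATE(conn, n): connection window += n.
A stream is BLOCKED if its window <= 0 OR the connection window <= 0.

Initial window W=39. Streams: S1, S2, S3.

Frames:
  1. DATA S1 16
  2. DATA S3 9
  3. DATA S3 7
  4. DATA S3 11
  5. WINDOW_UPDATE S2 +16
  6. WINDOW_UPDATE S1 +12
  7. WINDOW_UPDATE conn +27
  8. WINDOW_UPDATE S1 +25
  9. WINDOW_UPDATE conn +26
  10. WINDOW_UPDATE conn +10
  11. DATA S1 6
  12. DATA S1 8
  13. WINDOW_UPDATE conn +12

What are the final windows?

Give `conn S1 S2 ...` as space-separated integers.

Answer: 57 46 55 12

Derivation:
Op 1: conn=23 S1=23 S2=39 S3=39 blocked=[]
Op 2: conn=14 S1=23 S2=39 S3=30 blocked=[]
Op 3: conn=7 S1=23 S2=39 S3=23 blocked=[]
Op 4: conn=-4 S1=23 S2=39 S3=12 blocked=[1, 2, 3]
Op 5: conn=-4 S1=23 S2=55 S3=12 blocked=[1, 2, 3]
Op 6: conn=-4 S1=35 S2=55 S3=12 blocked=[1, 2, 3]
Op 7: conn=23 S1=35 S2=55 S3=12 blocked=[]
Op 8: conn=23 S1=60 S2=55 S3=12 blocked=[]
Op 9: conn=49 S1=60 S2=55 S3=12 blocked=[]
Op 10: conn=59 S1=60 S2=55 S3=12 blocked=[]
Op 11: conn=53 S1=54 S2=55 S3=12 blocked=[]
Op 12: conn=45 S1=46 S2=55 S3=12 blocked=[]
Op 13: conn=57 S1=46 S2=55 S3=12 blocked=[]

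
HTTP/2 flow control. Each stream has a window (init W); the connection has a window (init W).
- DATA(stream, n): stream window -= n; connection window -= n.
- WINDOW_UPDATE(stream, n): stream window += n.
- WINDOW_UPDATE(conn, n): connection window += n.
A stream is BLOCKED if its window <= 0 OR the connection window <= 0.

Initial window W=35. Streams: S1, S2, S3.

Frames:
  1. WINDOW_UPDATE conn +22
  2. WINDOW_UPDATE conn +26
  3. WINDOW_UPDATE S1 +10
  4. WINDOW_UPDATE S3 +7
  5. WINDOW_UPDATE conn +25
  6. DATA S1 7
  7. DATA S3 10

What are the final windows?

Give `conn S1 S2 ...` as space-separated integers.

Answer: 91 38 35 32

Derivation:
Op 1: conn=57 S1=35 S2=35 S3=35 blocked=[]
Op 2: conn=83 S1=35 S2=35 S3=35 blocked=[]
Op 3: conn=83 S1=45 S2=35 S3=35 blocked=[]
Op 4: conn=83 S1=45 S2=35 S3=42 blocked=[]
Op 5: conn=108 S1=45 S2=35 S3=42 blocked=[]
Op 6: conn=101 S1=38 S2=35 S3=42 blocked=[]
Op 7: conn=91 S1=38 S2=35 S3=32 blocked=[]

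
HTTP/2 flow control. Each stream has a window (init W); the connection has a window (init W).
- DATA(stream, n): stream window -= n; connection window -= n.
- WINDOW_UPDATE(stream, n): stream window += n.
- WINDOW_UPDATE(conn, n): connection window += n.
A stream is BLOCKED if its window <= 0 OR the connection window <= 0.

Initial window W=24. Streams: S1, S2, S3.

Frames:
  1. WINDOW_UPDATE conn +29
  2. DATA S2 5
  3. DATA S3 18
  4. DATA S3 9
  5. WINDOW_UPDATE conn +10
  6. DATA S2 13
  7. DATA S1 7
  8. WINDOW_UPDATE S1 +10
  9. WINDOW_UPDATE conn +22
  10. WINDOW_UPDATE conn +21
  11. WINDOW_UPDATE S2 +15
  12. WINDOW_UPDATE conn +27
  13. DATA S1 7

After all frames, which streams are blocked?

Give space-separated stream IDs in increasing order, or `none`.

Op 1: conn=53 S1=24 S2=24 S3=24 blocked=[]
Op 2: conn=48 S1=24 S2=19 S3=24 blocked=[]
Op 3: conn=30 S1=24 S2=19 S3=6 blocked=[]
Op 4: conn=21 S1=24 S2=19 S3=-3 blocked=[3]
Op 5: conn=31 S1=24 S2=19 S3=-3 blocked=[3]
Op 6: conn=18 S1=24 S2=6 S3=-3 blocked=[3]
Op 7: conn=11 S1=17 S2=6 S3=-3 blocked=[3]
Op 8: conn=11 S1=27 S2=6 S3=-3 blocked=[3]
Op 9: conn=33 S1=27 S2=6 S3=-3 blocked=[3]
Op 10: conn=54 S1=27 S2=6 S3=-3 blocked=[3]
Op 11: conn=54 S1=27 S2=21 S3=-3 blocked=[3]
Op 12: conn=81 S1=27 S2=21 S3=-3 blocked=[3]
Op 13: conn=74 S1=20 S2=21 S3=-3 blocked=[3]

Answer: S3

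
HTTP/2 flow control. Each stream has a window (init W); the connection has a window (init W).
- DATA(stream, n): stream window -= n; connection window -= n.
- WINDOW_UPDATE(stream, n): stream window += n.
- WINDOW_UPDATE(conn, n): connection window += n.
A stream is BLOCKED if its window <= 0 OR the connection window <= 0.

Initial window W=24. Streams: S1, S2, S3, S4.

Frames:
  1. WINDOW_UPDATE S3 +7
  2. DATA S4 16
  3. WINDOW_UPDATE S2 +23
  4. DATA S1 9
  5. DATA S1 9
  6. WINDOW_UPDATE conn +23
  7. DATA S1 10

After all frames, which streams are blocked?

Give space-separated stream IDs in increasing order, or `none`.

Answer: S1

Derivation:
Op 1: conn=24 S1=24 S2=24 S3=31 S4=24 blocked=[]
Op 2: conn=8 S1=24 S2=24 S3=31 S4=8 blocked=[]
Op 3: conn=8 S1=24 S2=47 S3=31 S4=8 blocked=[]
Op 4: conn=-1 S1=15 S2=47 S3=31 S4=8 blocked=[1, 2, 3, 4]
Op 5: conn=-10 S1=6 S2=47 S3=31 S4=8 blocked=[1, 2, 3, 4]
Op 6: conn=13 S1=6 S2=47 S3=31 S4=8 blocked=[]
Op 7: conn=3 S1=-4 S2=47 S3=31 S4=8 blocked=[1]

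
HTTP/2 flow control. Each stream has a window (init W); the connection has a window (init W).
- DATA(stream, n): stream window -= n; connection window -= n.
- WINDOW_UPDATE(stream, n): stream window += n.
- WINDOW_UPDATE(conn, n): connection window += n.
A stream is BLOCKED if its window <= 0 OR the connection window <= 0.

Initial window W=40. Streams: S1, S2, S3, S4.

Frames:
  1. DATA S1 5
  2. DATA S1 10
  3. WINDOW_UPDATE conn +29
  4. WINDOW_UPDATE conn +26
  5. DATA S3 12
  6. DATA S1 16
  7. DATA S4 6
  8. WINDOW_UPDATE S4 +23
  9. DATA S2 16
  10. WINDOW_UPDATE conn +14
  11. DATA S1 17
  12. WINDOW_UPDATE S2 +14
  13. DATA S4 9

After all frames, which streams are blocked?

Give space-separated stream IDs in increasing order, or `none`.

Answer: S1

Derivation:
Op 1: conn=35 S1=35 S2=40 S3=40 S4=40 blocked=[]
Op 2: conn=25 S1=25 S2=40 S3=40 S4=40 blocked=[]
Op 3: conn=54 S1=25 S2=40 S3=40 S4=40 blocked=[]
Op 4: conn=80 S1=25 S2=40 S3=40 S4=40 blocked=[]
Op 5: conn=68 S1=25 S2=40 S3=28 S4=40 blocked=[]
Op 6: conn=52 S1=9 S2=40 S3=28 S4=40 blocked=[]
Op 7: conn=46 S1=9 S2=40 S3=28 S4=34 blocked=[]
Op 8: conn=46 S1=9 S2=40 S3=28 S4=57 blocked=[]
Op 9: conn=30 S1=9 S2=24 S3=28 S4=57 blocked=[]
Op 10: conn=44 S1=9 S2=24 S3=28 S4=57 blocked=[]
Op 11: conn=27 S1=-8 S2=24 S3=28 S4=57 blocked=[1]
Op 12: conn=27 S1=-8 S2=38 S3=28 S4=57 blocked=[1]
Op 13: conn=18 S1=-8 S2=38 S3=28 S4=48 blocked=[1]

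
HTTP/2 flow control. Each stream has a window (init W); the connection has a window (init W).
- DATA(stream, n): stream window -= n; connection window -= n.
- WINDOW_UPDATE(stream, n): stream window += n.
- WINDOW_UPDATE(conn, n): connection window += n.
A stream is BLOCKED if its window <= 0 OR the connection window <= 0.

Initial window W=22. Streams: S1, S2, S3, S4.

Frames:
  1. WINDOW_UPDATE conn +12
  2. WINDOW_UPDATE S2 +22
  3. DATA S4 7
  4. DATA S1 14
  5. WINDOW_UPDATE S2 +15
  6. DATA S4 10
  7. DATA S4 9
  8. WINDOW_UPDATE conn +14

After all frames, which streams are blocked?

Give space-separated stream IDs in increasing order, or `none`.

Op 1: conn=34 S1=22 S2=22 S3=22 S4=22 blocked=[]
Op 2: conn=34 S1=22 S2=44 S3=22 S4=22 blocked=[]
Op 3: conn=27 S1=22 S2=44 S3=22 S4=15 blocked=[]
Op 4: conn=13 S1=8 S2=44 S3=22 S4=15 blocked=[]
Op 5: conn=13 S1=8 S2=59 S3=22 S4=15 blocked=[]
Op 6: conn=3 S1=8 S2=59 S3=22 S4=5 blocked=[]
Op 7: conn=-6 S1=8 S2=59 S3=22 S4=-4 blocked=[1, 2, 3, 4]
Op 8: conn=8 S1=8 S2=59 S3=22 S4=-4 blocked=[4]

Answer: S4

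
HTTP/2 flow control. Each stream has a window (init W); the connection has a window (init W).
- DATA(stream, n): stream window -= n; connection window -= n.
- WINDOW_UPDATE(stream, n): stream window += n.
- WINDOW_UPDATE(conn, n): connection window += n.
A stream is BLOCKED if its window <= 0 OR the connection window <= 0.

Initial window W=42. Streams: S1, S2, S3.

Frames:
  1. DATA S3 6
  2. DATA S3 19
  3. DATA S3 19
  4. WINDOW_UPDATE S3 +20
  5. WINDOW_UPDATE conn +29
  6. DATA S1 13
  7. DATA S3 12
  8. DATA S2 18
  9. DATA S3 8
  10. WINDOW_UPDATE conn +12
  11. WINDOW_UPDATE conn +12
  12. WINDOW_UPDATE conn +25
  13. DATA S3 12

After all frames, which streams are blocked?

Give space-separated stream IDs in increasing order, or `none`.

Answer: S3

Derivation:
Op 1: conn=36 S1=42 S2=42 S3=36 blocked=[]
Op 2: conn=17 S1=42 S2=42 S3=17 blocked=[]
Op 3: conn=-2 S1=42 S2=42 S3=-2 blocked=[1, 2, 3]
Op 4: conn=-2 S1=42 S2=42 S3=18 blocked=[1, 2, 3]
Op 5: conn=27 S1=42 S2=42 S3=18 blocked=[]
Op 6: conn=14 S1=29 S2=42 S3=18 blocked=[]
Op 7: conn=2 S1=29 S2=42 S3=6 blocked=[]
Op 8: conn=-16 S1=29 S2=24 S3=6 blocked=[1, 2, 3]
Op 9: conn=-24 S1=29 S2=24 S3=-2 blocked=[1, 2, 3]
Op 10: conn=-12 S1=29 S2=24 S3=-2 blocked=[1, 2, 3]
Op 11: conn=0 S1=29 S2=24 S3=-2 blocked=[1, 2, 3]
Op 12: conn=25 S1=29 S2=24 S3=-2 blocked=[3]
Op 13: conn=13 S1=29 S2=24 S3=-14 blocked=[3]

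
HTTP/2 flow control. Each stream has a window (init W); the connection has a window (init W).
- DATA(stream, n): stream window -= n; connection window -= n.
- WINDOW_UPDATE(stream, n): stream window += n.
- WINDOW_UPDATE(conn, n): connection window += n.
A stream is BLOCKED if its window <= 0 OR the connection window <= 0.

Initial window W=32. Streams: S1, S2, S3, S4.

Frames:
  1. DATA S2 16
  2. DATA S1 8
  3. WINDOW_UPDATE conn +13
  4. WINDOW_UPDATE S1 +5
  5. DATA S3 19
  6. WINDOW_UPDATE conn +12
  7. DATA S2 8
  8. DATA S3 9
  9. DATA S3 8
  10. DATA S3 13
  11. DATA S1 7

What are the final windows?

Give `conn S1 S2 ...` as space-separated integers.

Op 1: conn=16 S1=32 S2=16 S3=32 S4=32 blocked=[]
Op 2: conn=8 S1=24 S2=16 S3=32 S4=32 blocked=[]
Op 3: conn=21 S1=24 S2=16 S3=32 S4=32 blocked=[]
Op 4: conn=21 S1=29 S2=16 S3=32 S4=32 blocked=[]
Op 5: conn=2 S1=29 S2=16 S3=13 S4=32 blocked=[]
Op 6: conn=14 S1=29 S2=16 S3=13 S4=32 blocked=[]
Op 7: conn=6 S1=29 S2=8 S3=13 S4=32 blocked=[]
Op 8: conn=-3 S1=29 S2=8 S3=4 S4=32 blocked=[1, 2, 3, 4]
Op 9: conn=-11 S1=29 S2=8 S3=-4 S4=32 blocked=[1, 2, 3, 4]
Op 10: conn=-24 S1=29 S2=8 S3=-17 S4=32 blocked=[1, 2, 3, 4]
Op 11: conn=-31 S1=22 S2=8 S3=-17 S4=32 blocked=[1, 2, 3, 4]

Answer: -31 22 8 -17 32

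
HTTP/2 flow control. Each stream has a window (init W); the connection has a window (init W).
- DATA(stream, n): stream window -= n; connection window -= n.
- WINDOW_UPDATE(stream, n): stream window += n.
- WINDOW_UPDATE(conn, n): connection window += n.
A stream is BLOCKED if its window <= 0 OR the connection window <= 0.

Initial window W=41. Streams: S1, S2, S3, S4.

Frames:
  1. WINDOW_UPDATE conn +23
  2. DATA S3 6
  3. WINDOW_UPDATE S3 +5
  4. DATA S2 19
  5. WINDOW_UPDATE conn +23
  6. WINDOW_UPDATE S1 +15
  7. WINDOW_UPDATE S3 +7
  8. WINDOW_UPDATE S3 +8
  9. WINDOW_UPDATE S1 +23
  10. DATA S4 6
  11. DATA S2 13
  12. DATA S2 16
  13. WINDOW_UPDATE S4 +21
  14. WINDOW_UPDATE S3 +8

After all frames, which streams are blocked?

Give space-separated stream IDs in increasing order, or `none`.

Answer: S2

Derivation:
Op 1: conn=64 S1=41 S2=41 S3=41 S4=41 blocked=[]
Op 2: conn=58 S1=41 S2=41 S3=35 S4=41 blocked=[]
Op 3: conn=58 S1=41 S2=41 S3=40 S4=41 blocked=[]
Op 4: conn=39 S1=41 S2=22 S3=40 S4=41 blocked=[]
Op 5: conn=62 S1=41 S2=22 S3=40 S4=41 blocked=[]
Op 6: conn=62 S1=56 S2=22 S3=40 S4=41 blocked=[]
Op 7: conn=62 S1=56 S2=22 S3=47 S4=41 blocked=[]
Op 8: conn=62 S1=56 S2=22 S3=55 S4=41 blocked=[]
Op 9: conn=62 S1=79 S2=22 S3=55 S4=41 blocked=[]
Op 10: conn=56 S1=79 S2=22 S3=55 S4=35 blocked=[]
Op 11: conn=43 S1=79 S2=9 S3=55 S4=35 blocked=[]
Op 12: conn=27 S1=79 S2=-7 S3=55 S4=35 blocked=[2]
Op 13: conn=27 S1=79 S2=-7 S3=55 S4=56 blocked=[2]
Op 14: conn=27 S1=79 S2=-7 S3=63 S4=56 blocked=[2]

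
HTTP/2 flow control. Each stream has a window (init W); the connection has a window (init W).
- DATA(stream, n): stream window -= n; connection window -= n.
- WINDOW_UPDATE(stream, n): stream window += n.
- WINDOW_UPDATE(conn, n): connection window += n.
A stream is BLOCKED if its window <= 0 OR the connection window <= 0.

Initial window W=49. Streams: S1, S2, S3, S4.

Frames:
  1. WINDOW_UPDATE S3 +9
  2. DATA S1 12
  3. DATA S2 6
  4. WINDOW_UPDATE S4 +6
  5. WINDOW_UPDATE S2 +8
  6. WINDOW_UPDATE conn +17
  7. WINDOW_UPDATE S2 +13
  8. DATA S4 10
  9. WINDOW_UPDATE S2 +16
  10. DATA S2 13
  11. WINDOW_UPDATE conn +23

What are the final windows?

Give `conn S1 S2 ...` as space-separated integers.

Op 1: conn=49 S1=49 S2=49 S3=58 S4=49 blocked=[]
Op 2: conn=37 S1=37 S2=49 S3=58 S4=49 blocked=[]
Op 3: conn=31 S1=37 S2=43 S3=58 S4=49 blocked=[]
Op 4: conn=31 S1=37 S2=43 S3=58 S4=55 blocked=[]
Op 5: conn=31 S1=37 S2=51 S3=58 S4=55 blocked=[]
Op 6: conn=48 S1=37 S2=51 S3=58 S4=55 blocked=[]
Op 7: conn=48 S1=37 S2=64 S3=58 S4=55 blocked=[]
Op 8: conn=38 S1=37 S2=64 S3=58 S4=45 blocked=[]
Op 9: conn=38 S1=37 S2=80 S3=58 S4=45 blocked=[]
Op 10: conn=25 S1=37 S2=67 S3=58 S4=45 blocked=[]
Op 11: conn=48 S1=37 S2=67 S3=58 S4=45 blocked=[]

Answer: 48 37 67 58 45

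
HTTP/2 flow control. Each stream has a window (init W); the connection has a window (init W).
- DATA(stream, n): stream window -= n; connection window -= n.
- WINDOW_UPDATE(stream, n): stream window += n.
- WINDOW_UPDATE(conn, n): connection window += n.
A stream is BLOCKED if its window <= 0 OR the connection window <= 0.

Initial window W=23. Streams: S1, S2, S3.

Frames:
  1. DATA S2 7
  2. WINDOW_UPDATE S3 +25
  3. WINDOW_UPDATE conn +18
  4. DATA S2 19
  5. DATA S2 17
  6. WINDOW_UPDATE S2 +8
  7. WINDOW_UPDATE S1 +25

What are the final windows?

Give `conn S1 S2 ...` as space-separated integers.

Op 1: conn=16 S1=23 S2=16 S3=23 blocked=[]
Op 2: conn=16 S1=23 S2=16 S3=48 blocked=[]
Op 3: conn=34 S1=23 S2=16 S3=48 blocked=[]
Op 4: conn=15 S1=23 S2=-3 S3=48 blocked=[2]
Op 5: conn=-2 S1=23 S2=-20 S3=48 blocked=[1, 2, 3]
Op 6: conn=-2 S1=23 S2=-12 S3=48 blocked=[1, 2, 3]
Op 7: conn=-2 S1=48 S2=-12 S3=48 blocked=[1, 2, 3]

Answer: -2 48 -12 48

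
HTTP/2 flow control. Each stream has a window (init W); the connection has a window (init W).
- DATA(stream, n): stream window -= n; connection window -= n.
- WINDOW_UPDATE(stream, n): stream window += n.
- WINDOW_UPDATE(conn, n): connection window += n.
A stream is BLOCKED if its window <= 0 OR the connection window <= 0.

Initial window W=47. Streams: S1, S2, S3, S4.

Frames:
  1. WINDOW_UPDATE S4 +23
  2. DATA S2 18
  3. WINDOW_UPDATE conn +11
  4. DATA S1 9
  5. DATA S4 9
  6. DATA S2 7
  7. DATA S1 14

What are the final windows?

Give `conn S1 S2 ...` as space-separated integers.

Op 1: conn=47 S1=47 S2=47 S3=47 S4=70 blocked=[]
Op 2: conn=29 S1=47 S2=29 S3=47 S4=70 blocked=[]
Op 3: conn=40 S1=47 S2=29 S3=47 S4=70 blocked=[]
Op 4: conn=31 S1=38 S2=29 S3=47 S4=70 blocked=[]
Op 5: conn=22 S1=38 S2=29 S3=47 S4=61 blocked=[]
Op 6: conn=15 S1=38 S2=22 S3=47 S4=61 blocked=[]
Op 7: conn=1 S1=24 S2=22 S3=47 S4=61 blocked=[]

Answer: 1 24 22 47 61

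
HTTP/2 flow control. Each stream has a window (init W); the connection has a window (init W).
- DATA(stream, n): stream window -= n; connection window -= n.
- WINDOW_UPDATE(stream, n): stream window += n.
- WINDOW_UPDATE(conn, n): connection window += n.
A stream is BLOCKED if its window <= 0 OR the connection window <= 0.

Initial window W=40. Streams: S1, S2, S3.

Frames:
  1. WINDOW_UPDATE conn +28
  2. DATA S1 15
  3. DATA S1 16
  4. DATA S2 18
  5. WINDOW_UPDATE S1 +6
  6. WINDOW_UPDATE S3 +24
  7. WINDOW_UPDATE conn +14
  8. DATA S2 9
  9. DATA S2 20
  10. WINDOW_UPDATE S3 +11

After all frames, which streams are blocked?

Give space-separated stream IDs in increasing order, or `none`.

Op 1: conn=68 S1=40 S2=40 S3=40 blocked=[]
Op 2: conn=53 S1=25 S2=40 S3=40 blocked=[]
Op 3: conn=37 S1=9 S2=40 S3=40 blocked=[]
Op 4: conn=19 S1=9 S2=22 S3=40 blocked=[]
Op 5: conn=19 S1=15 S2=22 S3=40 blocked=[]
Op 6: conn=19 S1=15 S2=22 S3=64 blocked=[]
Op 7: conn=33 S1=15 S2=22 S3=64 blocked=[]
Op 8: conn=24 S1=15 S2=13 S3=64 blocked=[]
Op 9: conn=4 S1=15 S2=-7 S3=64 blocked=[2]
Op 10: conn=4 S1=15 S2=-7 S3=75 blocked=[2]

Answer: S2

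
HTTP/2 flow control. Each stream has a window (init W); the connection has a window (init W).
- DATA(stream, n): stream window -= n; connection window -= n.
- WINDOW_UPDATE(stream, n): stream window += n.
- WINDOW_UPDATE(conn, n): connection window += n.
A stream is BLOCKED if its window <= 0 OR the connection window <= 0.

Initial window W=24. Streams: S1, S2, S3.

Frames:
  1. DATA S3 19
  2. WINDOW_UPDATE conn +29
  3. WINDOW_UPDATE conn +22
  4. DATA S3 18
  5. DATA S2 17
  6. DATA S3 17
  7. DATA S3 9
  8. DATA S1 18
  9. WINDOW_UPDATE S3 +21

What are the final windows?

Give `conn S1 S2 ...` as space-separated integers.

Op 1: conn=5 S1=24 S2=24 S3=5 blocked=[]
Op 2: conn=34 S1=24 S2=24 S3=5 blocked=[]
Op 3: conn=56 S1=24 S2=24 S3=5 blocked=[]
Op 4: conn=38 S1=24 S2=24 S3=-13 blocked=[3]
Op 5: conn=21 S1=24 S2=7 S3=-13 blocked=[3]
Op 6: conn=4 S1=24 S2=7 S3=-30 blocked=[3]
Op 7: conn=-5 S1=24 S2=7 S3=-39 blocked=[1, 2, 3]
Op 8: conn=-23 S1=6 S2=7 S3=-39 blocked=[1, 2, 3]
Op 9: conn=-23 S1=6 S2=7 S3=-18 blocked=[1, 2, 3]

Answer: -23 6 7 -18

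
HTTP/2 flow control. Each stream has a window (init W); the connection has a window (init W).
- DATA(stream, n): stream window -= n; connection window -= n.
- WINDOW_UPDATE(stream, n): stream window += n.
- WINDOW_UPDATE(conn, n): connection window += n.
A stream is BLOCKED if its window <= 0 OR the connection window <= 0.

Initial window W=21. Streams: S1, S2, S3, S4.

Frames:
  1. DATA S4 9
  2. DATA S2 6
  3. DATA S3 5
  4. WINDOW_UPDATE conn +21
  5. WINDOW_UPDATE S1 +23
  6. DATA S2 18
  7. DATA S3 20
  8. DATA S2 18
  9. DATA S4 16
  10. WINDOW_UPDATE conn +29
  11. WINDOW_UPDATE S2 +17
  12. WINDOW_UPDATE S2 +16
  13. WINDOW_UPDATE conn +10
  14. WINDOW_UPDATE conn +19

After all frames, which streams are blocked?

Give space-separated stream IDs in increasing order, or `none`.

Op 1: conn=12 S1=21 S2=21 S3=21 S4=12 blocked=[]
Op 2: conn=6 S1=21 S2=15 S3=21 S4=12 blocked=[]
Op 3: conn=1 S1=21 S2=15 S3=16 S4=12 blocked=[]
Op 4: conn=22 S1=21 S2=15 S3=16 S4=12 blocked=[]
Op 5: conn=22 S1=44 S2=15 S3=16 S4=12 blocked=[]
Op 6: conn=4 S1=44 S2=-3 S3=16 S4=12 blocked=[2]
Op 7: conn=-16 S1=44 S2=-3 S3=-4 S4=12 blocked=[1, 2, 3, 4]
Op 8: conn=-34 S1=44 S2=-21 S3=-4 S4=12 blocked=[1, 2, 3, 4]
Op 9: conn=-50 S1=44 S2=-21 S3=-4 S4=-4 blocked=[1, 2, 3, 4]
Op 10: conn=-21 S1=44 S2=-21 S3=-4 S4=-4 blocked=[1, 2, 3, 4]
Op 11: conn=-21 S1=44 S2=-4 S3=-4 S4=-4 blocked=[1, 2, 3, 4]
Op 12: conn=-21 S1=44 S2=12 S3=-4 S4=-4 blocked=[1, 2, 3, 4]
Op 13: conn=-11 S1=44 S2=12 S3=-4 S4=-4 blocked=[1, 2, 3, 4]
Op 14: conn=8 S1=44 S2=12 S3=-4 S4=-4 blocked=[3, 4]

Answer: S3 S4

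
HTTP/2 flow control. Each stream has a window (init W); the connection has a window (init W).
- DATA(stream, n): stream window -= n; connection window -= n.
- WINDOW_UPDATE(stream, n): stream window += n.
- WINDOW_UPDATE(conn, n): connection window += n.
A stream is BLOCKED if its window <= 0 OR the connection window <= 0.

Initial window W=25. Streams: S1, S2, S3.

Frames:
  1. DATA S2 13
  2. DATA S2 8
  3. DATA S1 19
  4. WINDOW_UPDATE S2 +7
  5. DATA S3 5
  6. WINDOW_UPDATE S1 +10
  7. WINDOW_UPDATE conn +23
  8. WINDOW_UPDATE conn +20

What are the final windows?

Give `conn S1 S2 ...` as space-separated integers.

Answer: 23 16 11 20

Derivation:
Op 1: conn=12 S1=25 S2=12 S3=25 blocked=[]
Op 2: conn=4 S1=25 S2=4 S3=25 blocked=[]
Op 3: conn=-15 S1=6 S2=4 S3=25 blocked=[1, 2, 3]
Op 4: conn=-15 S1=6 S2=11 S3=25 blocked=[1, 2, 3]
Op 5: conn=-20 S1=6 S2=11 S3=20 blocked=[1, 2, 3]
Op 6: conn=-20 S1=16 S2=11 S3=20 blocked=[1, 2, 3]
Op 7: conn=3 S1=16 S2=11 S3=20 blocked=[]
Op 8: conn=23 S1=16 S2=11 S3=20 blocked=[]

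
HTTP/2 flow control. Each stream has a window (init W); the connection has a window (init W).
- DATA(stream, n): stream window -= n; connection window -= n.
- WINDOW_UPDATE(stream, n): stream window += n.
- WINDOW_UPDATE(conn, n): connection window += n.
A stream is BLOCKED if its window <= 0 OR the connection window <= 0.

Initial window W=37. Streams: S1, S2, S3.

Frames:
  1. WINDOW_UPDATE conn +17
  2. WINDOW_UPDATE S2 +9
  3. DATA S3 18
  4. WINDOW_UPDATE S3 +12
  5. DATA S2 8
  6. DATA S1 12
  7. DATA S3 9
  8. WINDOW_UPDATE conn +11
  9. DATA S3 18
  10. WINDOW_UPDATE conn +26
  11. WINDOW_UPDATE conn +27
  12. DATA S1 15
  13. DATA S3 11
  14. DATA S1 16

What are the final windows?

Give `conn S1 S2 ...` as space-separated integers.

Op 1: conn=54 S1=37 S2=37 S3=37 blocked=[]
Op 2: conn=54 S1=37 S2=46 S3=37 blocked=[]
Op 3: conn=36 S1=37 S2=46 S3=19 blocked=[]
Op 4: conn=36 S1=37 S2=46 S3=31 blocked=[]
Op 5: conn=28 S1=37 S2=38 S3=31 blocked=[]
Op 6: conn=16 S1=25 S2=38 S3=31 blocked=[]
Op 7: conn=7 S1=25 S2=38 S3=22 blocked=[]
Op 8: conn=18 S1=25 S2=38 S3=22 blocked=[]
Op 9: conn=0 S1=25 S2=38 S3=4 blocked=[1, 2, 3]
Op 10: conn=26 S1=25 S2=38 S3=4 blocked=[]
Op 11: conn=53 S1=25 S2=38 S3=4 blocked=[]
Op 12: conn=38 S1=10 S2=38 S3=4 blocked=[]
Op 13: conn=27 S1=10 S2=38 S3=-7 blocked=[3]
Op 14: conn=11 S1=-6 S2=38 S3=-7 blocked=[1, 3]

Answer: 11 -6 38 -7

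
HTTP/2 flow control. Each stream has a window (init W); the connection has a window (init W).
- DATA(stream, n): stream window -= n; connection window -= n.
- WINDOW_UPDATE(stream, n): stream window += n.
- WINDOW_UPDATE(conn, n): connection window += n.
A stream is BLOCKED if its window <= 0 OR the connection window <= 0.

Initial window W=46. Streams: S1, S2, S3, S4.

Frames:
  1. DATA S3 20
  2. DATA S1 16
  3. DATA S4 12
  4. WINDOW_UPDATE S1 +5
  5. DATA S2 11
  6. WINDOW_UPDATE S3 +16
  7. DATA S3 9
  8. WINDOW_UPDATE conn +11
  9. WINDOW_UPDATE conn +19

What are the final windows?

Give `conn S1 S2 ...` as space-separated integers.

Op 1: conn=26 S1=46 S2=46 S3=26 S4=46 blocked=[]
Op 2: conn=10 S1=30 S2=46 S3=26 S4=46 blocked=[]
Op 3: conn=-2 S1=30 S2=46 S3=26 S4=34 blocked=[1, 2, 3, 4]
Op 4: conn=-2 S1=35 S2=46 S3=26 S4=34 blocked=[1, 2, 3, 4]
Op 5: conn=-13 S1=35 S2=35 S3=26 S4=34 blocked=[1, 2, 3, 4]
Op 6: conn=-13 S1=35 S2=35 S3=42 S4=34 blocked=[1, 2, 3, 4]
Op 7: conn=-22 S1=35 S2=35 S3=33 S4=34 blocked=[1, 2, 3, 4]
Op 8: conn=-11 S1=35 S2=35 S3=33 S4=34 blocked=[1, 2, 3, 4]
Op 9: conn=8 S1=35 S2=35 S3=33 S4=34 blocked=[]

Answer: 8 35 35 33 34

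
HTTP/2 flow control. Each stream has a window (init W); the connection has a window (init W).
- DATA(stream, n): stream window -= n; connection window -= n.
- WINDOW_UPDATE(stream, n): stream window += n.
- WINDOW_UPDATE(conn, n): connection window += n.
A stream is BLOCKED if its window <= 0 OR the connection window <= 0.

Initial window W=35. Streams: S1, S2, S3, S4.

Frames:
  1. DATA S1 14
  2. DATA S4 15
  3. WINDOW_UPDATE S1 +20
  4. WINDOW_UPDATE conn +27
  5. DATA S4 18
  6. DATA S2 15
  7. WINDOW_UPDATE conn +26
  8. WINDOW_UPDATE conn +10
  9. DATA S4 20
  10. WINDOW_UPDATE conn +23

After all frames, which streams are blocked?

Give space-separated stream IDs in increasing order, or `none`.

Answer: S4

Derivation:
Op 1: conn=21 S1=21 S2=35 S3=35 S4=35 blocked=[]
Op 2: conn=6 S1=21 S2=35 S3=35 S4=20 blocked=[]
Op 3: conn=6 S1=41 S2=35 S3=35 S4=20 blocked=[]
Op 4: conn=33 S1=41 S2=35 S3=35 S4=20 blocked=[]
Op 5: conn=15 S1=41 S2=35 S3=35 S4=2 blocked=[]
Op 6: conn=0 S1=41 S2=20 S3=35 S4=2 blocked=[1, 2, 3, 4]
Op 7: conn=26 S1=41 S2=20 S3=35 S4=2 blocked=[]
Op 8: conn=36 S1=41 S2=20 S3=35 S4=2 blocked=[]
Op 9: conn=16 S1=41 S2=20 S3=35 S4=-18 blocked=[4]
Op 10: conn=39 S1=41 S2=20 S3=35 S4=-18 blocked=[4]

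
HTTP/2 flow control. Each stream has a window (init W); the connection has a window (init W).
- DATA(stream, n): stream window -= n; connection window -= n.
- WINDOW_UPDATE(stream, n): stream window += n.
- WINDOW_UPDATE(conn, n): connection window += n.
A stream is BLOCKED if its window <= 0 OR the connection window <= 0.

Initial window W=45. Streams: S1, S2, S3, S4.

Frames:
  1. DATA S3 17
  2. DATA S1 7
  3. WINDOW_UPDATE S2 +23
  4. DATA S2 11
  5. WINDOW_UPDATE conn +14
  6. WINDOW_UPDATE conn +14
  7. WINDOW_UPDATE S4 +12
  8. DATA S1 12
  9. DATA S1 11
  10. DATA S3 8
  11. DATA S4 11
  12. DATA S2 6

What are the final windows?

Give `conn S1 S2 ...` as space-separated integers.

Answer: -10 15 51 20 46

Derivation:
Op 1: conn=28 S1=45 S2=45 S3=28 S4=45 blocked=[]
Op 2: conn=21 S1=38 S2=45 S3=28 S4=45 blocked=[]
Op 3: conn=21 S1=38 S2=68 S3=28 S4=45 blocked=[]
Op 4: conn=10 S1=38 S2=57 S3=28 S4=45 blocked=[]
Op 5: conn=24 S1=38 S2=57 S3=28 S4=45 blocked=[]
Op 6: conn=38 S1=38 S2=57 S3=28 S4=45 blocked=[]
Op 7: conn=38 S1=38 S2=57 S3=28 S4=57 blocked=[]
Op 8: conn=26 S1=26 S2=57 S3=28 S4=57 blocked=[]
Op 9: conn=15 S1=15 S2=57 S3=28 S4=57 blocked=[]
Op 10: conn=7 S1=15 S2=57 S3=20 S4=57 blocked=[]
Op 11: conn=-4 S1=15 S2=57 S3=20 S4=46 blocked=[1, 2, 3, 4]
Op 12: conn=-10 S1=15 S2=51 S3=20 S4=46 blocked=[1, 2, 3, 4]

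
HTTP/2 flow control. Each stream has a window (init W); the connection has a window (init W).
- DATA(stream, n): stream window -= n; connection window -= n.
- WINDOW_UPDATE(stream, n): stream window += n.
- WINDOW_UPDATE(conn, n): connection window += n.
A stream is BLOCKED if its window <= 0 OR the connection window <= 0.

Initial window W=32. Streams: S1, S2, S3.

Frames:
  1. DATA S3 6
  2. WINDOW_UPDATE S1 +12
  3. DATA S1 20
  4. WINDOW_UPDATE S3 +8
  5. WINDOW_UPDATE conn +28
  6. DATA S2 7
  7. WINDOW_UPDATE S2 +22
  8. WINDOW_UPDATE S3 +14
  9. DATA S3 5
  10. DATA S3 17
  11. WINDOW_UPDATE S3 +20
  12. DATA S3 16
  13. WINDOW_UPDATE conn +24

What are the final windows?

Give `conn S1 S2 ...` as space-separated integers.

Answer: 13 24 47 30

Derivation:
Op 1: conn=26 S1=32 S2=32 S3=26 blocked=[]
Op 2: conn=26 S1=44 S2=32 S3=26 blocked=[]
Op 3: conn=6 S1=24 S2=32 S3=26 blocked=[]
Op 4: conn=6 S1=24 S2=32 S3=34 blocked=[]
Op 5: conn=34 S1=24 S2=32 S3=34 blocked=[]
Op 6: conn=27 S1=24 S2=25 S3=34 blocked=[]
Op 7: conn=27 S1=24 S2=47 S3=34 blocked=[]
Op 8: conn=27 S1=24 S2=47 S3=48 blocked=[]
Op 9: conn=22 S1=24 S2=47 S3=43 blocked=[]
Op 10: conn=5 S1=24 S2=47 S3=26 blocked=[]
Op 11: conn=5 S1=24 S2=47 S3=46 blocked=[]
Op 12: conn=-11 S1=24 S2=47 S3=30 blocked=[1, 2, 3]
Op 13: conn=13 S1=24 S2=47 S3=30 blocked=[]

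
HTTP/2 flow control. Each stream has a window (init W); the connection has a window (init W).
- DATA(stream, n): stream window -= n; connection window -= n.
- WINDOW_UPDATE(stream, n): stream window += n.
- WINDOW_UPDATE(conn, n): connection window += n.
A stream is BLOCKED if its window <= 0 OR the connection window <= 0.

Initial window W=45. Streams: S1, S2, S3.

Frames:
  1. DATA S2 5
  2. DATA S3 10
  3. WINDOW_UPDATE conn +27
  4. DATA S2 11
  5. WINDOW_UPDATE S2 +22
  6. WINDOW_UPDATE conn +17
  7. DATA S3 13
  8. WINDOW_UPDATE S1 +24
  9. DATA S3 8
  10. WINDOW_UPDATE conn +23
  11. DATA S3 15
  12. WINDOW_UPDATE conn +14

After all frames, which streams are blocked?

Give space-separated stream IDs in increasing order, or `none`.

Answer: S3

Derivation:
Op 1: conn=40 S1=45 S2=40 S3=45 blocked=[]
Op 2: conn=30 S1=45 S2=40 S3=35 blocked=[]
Op 3: conn=57 S1=45 S2=40 S3=35 blocked=[]
Op 4: conn=46 S1=45 S2=29 S3=35 blocked=[]
Op 5: conn=46 S1=45 S2=51 S3=35 blocked=[]
Op 6: conn=63 S1=45 S2=51 S3=35 blocked=[]
Op 7: conn=50 S1=45 S2=51 S3=22 blocked=[]
Op 8: conn=50 S1=69 S2=51 S3=22 blocked=[]
Op 9: conn=42 S1=69 S2=51 S3=14 blocked=[]
Op 10: conn=65 S1=69 S2=51 S3=14 blocked=[]
Op 11: conn=50 S1=69 S2=51 S3=-1 blocked=[3]
Op 12: conn=64 S1=69 S2=51 S3=-1 blocked=[3]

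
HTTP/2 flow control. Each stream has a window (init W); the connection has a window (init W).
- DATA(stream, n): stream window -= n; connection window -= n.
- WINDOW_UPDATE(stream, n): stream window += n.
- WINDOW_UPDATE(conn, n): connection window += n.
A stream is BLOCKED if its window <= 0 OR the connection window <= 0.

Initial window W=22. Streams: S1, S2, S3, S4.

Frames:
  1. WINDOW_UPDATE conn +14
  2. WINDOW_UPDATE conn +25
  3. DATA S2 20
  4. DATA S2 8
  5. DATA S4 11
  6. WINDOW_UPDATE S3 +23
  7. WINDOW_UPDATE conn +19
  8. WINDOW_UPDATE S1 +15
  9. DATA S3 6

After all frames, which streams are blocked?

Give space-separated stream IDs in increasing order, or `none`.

Op 1: conn=36 S1=22 S2=22 S3=22 S4=22 blocked=[]
Op 2: conn=61 S1=22 S2=22 S3=22 S4=22 blocked=[]
Op 3: conn=41 S1=22 S2=2 S3=22 S4=22 blocked=[]
Op 4: conn=33 S1=22 S2=-6 S3=22 S4=22 blocked=[2]
Op 5: conn=22 S1=22 S2=-6 S3=22 S4=11 blocked=[2]
Op 6: conn=22 S1=22 S2=-6 S3=45 S4=11 blocked=[2]
Op 7: conn=41 S1=22 S2=-6 S3=45 S4=11 blocked=[2]
Op 8: conn=41 S1=37 S2=-6 S3=45 S4=11 blocked=[2]
Op 9: conn=35 S1=37 S2=-6 S3=39 S4=11 blocked=[2]

Answer: S2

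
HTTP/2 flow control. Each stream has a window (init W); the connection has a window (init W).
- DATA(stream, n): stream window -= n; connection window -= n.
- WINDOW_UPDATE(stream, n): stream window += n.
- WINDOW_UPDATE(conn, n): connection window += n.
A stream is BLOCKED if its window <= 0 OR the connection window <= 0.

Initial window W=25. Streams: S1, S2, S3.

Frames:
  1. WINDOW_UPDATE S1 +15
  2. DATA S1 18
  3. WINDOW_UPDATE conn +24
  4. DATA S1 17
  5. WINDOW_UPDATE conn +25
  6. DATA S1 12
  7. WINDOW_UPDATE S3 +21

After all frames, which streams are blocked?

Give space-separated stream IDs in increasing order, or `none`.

Op 1: conn=25 S1=40 S2=25 S3=25 blocked=[]
Op 2: conn=7 S1=22 S2=25 S3=25 blocked=[]
Op 3: conn=31 S1=22 S2=25 S3=25 blocked=[]
Op 4: conn=14 S1=5 S2=25 S3=25 blocked=[]
Op 5: conn=39 S1=5 S2=25 S3=25 blocked=[]
Op 6: conn=27 S1=-7 S2=25 S3=25 blocked=[1]
Op 7: conn=27 S1=-7 S2=25 S3=46 blocked=[1]

Answer: S1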